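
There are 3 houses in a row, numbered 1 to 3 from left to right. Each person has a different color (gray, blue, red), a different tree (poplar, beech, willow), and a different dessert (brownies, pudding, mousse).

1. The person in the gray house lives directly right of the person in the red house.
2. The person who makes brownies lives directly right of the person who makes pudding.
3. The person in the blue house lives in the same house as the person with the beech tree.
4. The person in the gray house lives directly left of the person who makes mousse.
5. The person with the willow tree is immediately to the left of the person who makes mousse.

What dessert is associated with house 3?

mousse

From clue 4, the person in the gray house must be in house 2.
From clue 4, the person who makes mousse must be in house 3.
From clue 5, the person with the willow tree must be in house 2.
House 1 color: only red fits.
House 3's color must be blue (nothing else left).
So house 1 gets pudding for dessert.
The only dessert still possible for house 2 is brownies.
From clue 3, the person with the beech tree must be in house 3.
House 1's tree must be poplar (nothing else left).
So: house 1 = red/poplar/pudding, house 2 = gray/willow/brownies, house 3 = blue/beech/mousse.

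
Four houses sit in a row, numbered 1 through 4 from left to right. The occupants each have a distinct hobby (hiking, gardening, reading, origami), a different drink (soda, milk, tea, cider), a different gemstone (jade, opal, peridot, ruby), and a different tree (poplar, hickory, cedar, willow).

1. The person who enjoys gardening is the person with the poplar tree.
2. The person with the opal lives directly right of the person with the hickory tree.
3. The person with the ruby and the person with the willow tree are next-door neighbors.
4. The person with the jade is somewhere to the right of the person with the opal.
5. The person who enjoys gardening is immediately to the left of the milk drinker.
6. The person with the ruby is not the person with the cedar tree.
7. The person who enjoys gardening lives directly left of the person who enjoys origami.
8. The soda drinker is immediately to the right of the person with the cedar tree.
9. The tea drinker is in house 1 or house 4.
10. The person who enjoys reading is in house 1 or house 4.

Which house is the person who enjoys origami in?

4

House 4 tree: only willow fits.
From clue 3, the person with the ruby must be in house 3.
House 1 gemstone: only peridot fits.
That leaves opal as the gemstone for house 2.
The only gemstone still possible for house 4 is jade.
House 3's tree must be poplar (nothing else left).
From clue 1, the person who enjoys gardening must be in house 3.
The person with the hickory tree is in house 1 (clue 2).
From clue 5, the milk drinker must be in house 4.
From clue 7, the person who enjoys origami must be in house 4.
So house 2 gets hiking for hobby.
House 1's drink must be tea (nothing else left).
House 2 tree: only cedar fits.
The soda drinker is in house 3 (clue 8).
House 1 hobby: only reading fits.
The only drink still possible for house 2 is cider.
So: house 1 = reading/tea/peridot/hickory, house 2 = hiking/cider/opal/cedar, house 3 = gardening/soda/ruby/poplar, house 4 = origami/milk/jade/willow.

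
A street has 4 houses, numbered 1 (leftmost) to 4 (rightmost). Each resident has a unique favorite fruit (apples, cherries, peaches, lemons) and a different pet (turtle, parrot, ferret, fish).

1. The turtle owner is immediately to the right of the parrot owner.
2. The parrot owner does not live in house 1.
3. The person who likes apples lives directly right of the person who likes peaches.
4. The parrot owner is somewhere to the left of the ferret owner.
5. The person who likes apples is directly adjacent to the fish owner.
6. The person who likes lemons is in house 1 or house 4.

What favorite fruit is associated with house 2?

apples

The only pet still possible for house 1 is fish.
By clue 5, the person who likes apples is in house 2.
That leaves parrot as the pet for house 2.
The turtle owner is in house 3 (clue 1).
Clue 3 places the person who likes peaches in house 1.
House 3's favorite fruit must be cherries (nothing else left).
House 4 favorite fruit: only lemons fits.
House 4 pet: only ferret fits.
So: house 1 = peaches/fish, house 2 = apples/parrot, house 3 = cherries/turtle, house 4 = lemons/ferret.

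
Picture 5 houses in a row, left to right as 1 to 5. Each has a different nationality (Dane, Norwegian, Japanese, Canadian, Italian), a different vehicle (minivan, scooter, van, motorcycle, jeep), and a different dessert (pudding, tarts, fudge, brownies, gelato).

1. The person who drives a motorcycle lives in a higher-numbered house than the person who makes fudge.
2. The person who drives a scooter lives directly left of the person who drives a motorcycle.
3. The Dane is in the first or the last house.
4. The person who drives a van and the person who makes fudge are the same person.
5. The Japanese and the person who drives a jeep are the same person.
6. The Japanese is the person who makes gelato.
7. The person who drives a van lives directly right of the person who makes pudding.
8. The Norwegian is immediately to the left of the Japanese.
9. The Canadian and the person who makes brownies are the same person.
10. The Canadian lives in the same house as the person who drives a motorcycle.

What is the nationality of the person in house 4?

So house 1 gets minivan for vehicle.
The Dane is narrowed to house 1 or 5; consider each.
Placing it in house 5 leads to a contradiction, so it's in house 1.
The Canadian is narrowed to house 3 or 4 or 5; consider each.
Placing it in house 3 and house 4 leads to a contradiction, so it's in house 5.
Clue 9: the person who makes brownies is in house 5.
Clue 10 places the person who drives a motorcycle in house 5.
From clue 2, the person who drives a scooter must be in house 4.
House 2 vehicle: only van fits.
House 3 vehicle: only jeep fits.
The person who makes fudge is in house 2 (clue 4).
From clue 5, the Japanese must be in house 3.
Clue 6: the person who makes gelato is in house 3.
Clue 7: the person who makes pudding is in house 1.
Clue 8: the Norwegian is in house 2.
House 4's nationality must be Italian (nothing else left).
House 4 dessert: only tarts fits.
So: house 1 = Dane/minivan/pudding, house 2 = Norwegian/van/fudge, house 3 = Japanese/jeep/gelato, house 4 = Italian/scooter/tarts, house 5 = Canadian/motorcycle/brownies.

Italian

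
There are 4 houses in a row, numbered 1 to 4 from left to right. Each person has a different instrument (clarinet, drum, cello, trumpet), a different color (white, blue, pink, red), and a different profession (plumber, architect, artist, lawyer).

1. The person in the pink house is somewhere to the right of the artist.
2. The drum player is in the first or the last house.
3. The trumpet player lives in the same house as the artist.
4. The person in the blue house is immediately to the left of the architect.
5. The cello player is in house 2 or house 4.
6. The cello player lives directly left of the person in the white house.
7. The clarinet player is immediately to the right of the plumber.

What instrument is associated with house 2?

cello

Clue 6 places the cello player in house 2.
The person in the white house is in house 3 (clue 6).
House 4's profession must be lawyer (nothing else left).
That leaves artist as the profession for house 1.
By clue 3, the trumpet player is in house 1.
That leaves clarinet as the instrument for house 3.
So house 4 gets drum for instrument.
From clue 7, the plumber must be in house 2.
So house 3 gets architect for profession.
From clue 4, the person in the blue house must be in house 2.
So house 1 gets red for color.
So house 4 gets pink for color.
So: house 1 = trumpet/red/artist, house 2 = cello/blue/plumber, house 3 = clarinet/white/architect, house 4 = drum/pink/lawyer.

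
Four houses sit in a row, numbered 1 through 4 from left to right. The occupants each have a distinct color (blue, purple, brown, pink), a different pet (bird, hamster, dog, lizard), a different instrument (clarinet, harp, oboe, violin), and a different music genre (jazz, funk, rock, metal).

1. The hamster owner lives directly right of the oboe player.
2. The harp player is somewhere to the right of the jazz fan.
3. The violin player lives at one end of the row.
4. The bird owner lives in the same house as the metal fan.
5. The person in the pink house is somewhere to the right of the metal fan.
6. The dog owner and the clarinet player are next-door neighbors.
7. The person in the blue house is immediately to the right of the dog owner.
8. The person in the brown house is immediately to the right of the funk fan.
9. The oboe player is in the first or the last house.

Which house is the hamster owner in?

Clue 9: the oboe player is in house 1.
The only color still possible for house 1 is purple.
That leaves violin as the instrument for house 4.
House 4 music genre: only rock fits.
The hamster owner is in house 2 (clue 1).
So house 4 gets lizard for pet.
From clue 6, the clarinet player must be in house 2.
House 3's instrument must be harp (nothing else left).
The person in the blue house is narrowed to house 2 or 4; consider each.
Placing it in house 4 leads to a contradiction, so it's in house 2.
Clue 7: the dog owner is in house 1.
The only pet still possible for house 3 is bird.
The metal fan is in house 3 (clue 4).
By clue 5, the person in the pink house is in house 4.
House 3 color: only brown fits.
House 1 music genre: only jazz fits.
House 2 music genre: only funk fits.
So: house 1 = purple/dog/oboe/jazz, house 2 = blue/hamster/clarinet/funk, house 3 = brown/bird/harp/metal, house 4 = pink/lizard/violin/rock.

2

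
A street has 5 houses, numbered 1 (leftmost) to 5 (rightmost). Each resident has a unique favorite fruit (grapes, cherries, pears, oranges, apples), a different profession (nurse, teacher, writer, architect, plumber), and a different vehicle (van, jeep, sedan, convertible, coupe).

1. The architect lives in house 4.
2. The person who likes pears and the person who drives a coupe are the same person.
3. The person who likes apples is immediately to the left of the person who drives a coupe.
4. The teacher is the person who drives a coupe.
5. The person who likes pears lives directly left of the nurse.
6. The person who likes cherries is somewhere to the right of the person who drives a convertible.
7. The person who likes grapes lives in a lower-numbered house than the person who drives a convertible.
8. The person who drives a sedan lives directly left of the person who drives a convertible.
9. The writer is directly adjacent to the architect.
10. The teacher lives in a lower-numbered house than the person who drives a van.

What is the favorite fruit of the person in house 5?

cherries

Clue 1 places the architect in house 4.
The only profession still possible for house 1 is plumber.
That leaves teacher as the profession for house 2.
Clue 2 places the person who likes pears in house 2.
By clue 2, the person who drives a coupe is in house 2.
From clue 3, the person who likes apples must be in house 1.
The nurse is in house 3 (clue 5).
That leaves writer as the profession for house 5.
The person who drives a convertible is in house 4 (clue 7).
Clue 8: the person who drives a sedan is in house 3.
House 3 favorite fruit: only grapes fits.
So house 1 gets jeep for vehicle.
So house 5 gets van for vehicle.
Clue 6 places the person who likes cherries in house 5.
House 4's favorite fruit must be oranges (nothing else left).
So: house 1 = apples/plumber/jeep, house 2 = pears/teacher/coupe, house 3 = grapes/nurse/sedan, house 4 = oranges/architect/convertible, house 5 = cherries/writer/van.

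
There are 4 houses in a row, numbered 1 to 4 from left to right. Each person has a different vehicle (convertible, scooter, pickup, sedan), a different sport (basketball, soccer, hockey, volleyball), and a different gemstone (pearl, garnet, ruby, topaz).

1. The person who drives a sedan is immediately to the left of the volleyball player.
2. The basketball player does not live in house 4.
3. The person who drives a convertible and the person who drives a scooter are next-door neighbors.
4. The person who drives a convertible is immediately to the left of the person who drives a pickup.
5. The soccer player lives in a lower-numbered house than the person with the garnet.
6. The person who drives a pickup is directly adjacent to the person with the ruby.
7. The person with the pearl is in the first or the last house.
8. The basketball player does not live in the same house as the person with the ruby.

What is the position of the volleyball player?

2

The person with the pearl is narrowed to house 1 or 4; consider each.
Placing it in house 4 leads to a contradiction, so it's in house 1.
The person who drives a convertible is narrowed to house 1 or 2 or 3; consider each.
Placing it in house 1 and house 2 leads to a contradiction, so it's in house 3.
By clue 4, the person who drives a pickup is in house 4.
Clue 6 places the person with the ruby in house 3.
House 1's vehicle must be sedan (nothing else left).
That leaves scooter as the vehicle for house 2.
By clue 1, the volleyball player is in house 2.
So house 4 gets hockey for sport.
House 1 sport: only basketball fits.
House 3's sport must be soccer (nothing else left).
By clue 5, the person with the garnet is in house 4.
House 2's gemstone must be topaz (nothing else left).
So: house 1 = sedan/basketball/pearl, house 2 = scooter/volleyball/topaz, house 3 = convertible/soccer/ruby, house 4 = pickup/hockey/garnet.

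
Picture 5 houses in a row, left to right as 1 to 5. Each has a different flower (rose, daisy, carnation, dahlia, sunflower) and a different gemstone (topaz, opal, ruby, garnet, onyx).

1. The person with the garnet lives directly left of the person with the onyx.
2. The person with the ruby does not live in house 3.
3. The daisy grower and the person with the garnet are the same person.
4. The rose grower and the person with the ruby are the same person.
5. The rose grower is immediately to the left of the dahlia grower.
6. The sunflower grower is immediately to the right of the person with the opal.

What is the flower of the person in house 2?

dahlia

The dahlia grower is narrowed to house 2 or 3 or 5; consider each.
Placing it in house 3 and house 5 leads to a contradiction, so it's in house 2.
The rose grower is in house 1 (clue 5).
Clue 4 places the person with the ruby in house 1.
The daisy grower is narrowed to house 3 or 4; consider each.
Placing it in house 3 leads to a contradiction, so it's in house 4.
By clue 3, the person with the garnet is in house 4.
So house 5 gets onyx for gemstone.
From clue 6, the sunflower grower must be in house 3.
Clue 6: the person with the opal is in house 2.
House 5's flower must be carnation (nothing else left).
The only gemstone still possible for house 3 is topaz.
So: house 1 = rose/ruby, house 2 = dahlia/opal, house 3 = sunflower/topaz, house 4 = daisy/garnet, house 5 = carnation/onyx.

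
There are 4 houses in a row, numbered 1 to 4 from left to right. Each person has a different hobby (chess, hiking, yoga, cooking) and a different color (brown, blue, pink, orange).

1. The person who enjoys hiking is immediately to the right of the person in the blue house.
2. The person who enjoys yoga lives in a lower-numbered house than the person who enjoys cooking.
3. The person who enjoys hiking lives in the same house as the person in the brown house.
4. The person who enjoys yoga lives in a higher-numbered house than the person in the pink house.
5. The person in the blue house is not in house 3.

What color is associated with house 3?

brown

That leaves chess as the hobby for house 1.
The only hobby still possible for house 4 is cooking.
House 4 color: only orange fits.
That leaves brown as the color for house 3.
By clue 3, the person who enjoys hiking is in house 3.
House 2 hobby: only yoga fits.
The person in the blue house is in house 2 (clue 1).
From clue 4, the person in the pink house must be in house 1.
So: house 1 = chess/pink, house 2 = yoga/blue, house 3 = hiking/brown, house 4 = cooking/orange.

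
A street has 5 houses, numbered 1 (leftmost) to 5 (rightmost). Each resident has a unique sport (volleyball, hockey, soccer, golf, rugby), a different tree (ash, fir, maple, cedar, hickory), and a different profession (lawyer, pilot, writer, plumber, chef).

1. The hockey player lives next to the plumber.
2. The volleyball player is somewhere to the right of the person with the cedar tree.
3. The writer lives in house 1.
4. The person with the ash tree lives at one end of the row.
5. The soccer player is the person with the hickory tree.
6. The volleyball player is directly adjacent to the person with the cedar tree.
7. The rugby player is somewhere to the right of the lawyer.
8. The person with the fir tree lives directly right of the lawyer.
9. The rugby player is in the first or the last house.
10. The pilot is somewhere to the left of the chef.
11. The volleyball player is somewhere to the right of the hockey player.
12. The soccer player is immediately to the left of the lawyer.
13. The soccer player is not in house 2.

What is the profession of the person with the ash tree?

chef

From clue 3, the writer must be in house 1.
From clue 9, the rugby player must be in house 5.
So house 4 gets maple for tree.
That leaves chef as the profession for house 5.
House 2's tree must be cedar (nothing else left).
By clue 6, the volleyball player is in house 3.
So house 1 gets soccer for sport.
House 4 sport: only golf fits.
By clue 1, the plumber is in house 3.
By clue 5, the person with the hickory tree is in house 1.
By clue 12, the lawyer is in house 2.
House 2 sport: only hockey fits.
House 3's tree must be fir (nothing else left).
The only tree still possible for house 5 is ash.
House 4's profession must be pilot (nothing else left).
So: house 1 = soccer/hickory/writer, house 2 = hockey/cedar/lawyer, house 3 = volleyball/fir/plumber, house 4 = golf/maple/pilot, house 5 = rugby/ash/chef.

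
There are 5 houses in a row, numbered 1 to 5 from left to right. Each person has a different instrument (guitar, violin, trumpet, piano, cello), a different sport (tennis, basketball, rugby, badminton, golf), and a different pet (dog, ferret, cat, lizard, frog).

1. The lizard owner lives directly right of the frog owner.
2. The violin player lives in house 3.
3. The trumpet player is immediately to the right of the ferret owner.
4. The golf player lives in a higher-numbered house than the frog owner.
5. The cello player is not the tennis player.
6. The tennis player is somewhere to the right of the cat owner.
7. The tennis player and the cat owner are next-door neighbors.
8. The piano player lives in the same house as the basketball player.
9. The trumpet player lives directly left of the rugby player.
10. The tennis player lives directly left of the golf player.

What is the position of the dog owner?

The violin player is in house 3 (clue 2).
The trumpet player is narrowed to house 2 or 4; consider each.
Placing it in house 4 leads to a contradiction, so it's in house 2.
Clue 3: the ferret owner is in house 1.
Clue 9 places the rugby player in house 3.
Clue 6 places the tennis player in house 4.
From clue 7, the cat owner must be in house 3.
From clue 10, the golf player must be in house 5.
The only sport still possible for house 2 is badminton.
By clue 1, the lizard owner is in house 5.
Clue 1 places the frog owner in house 4.
By clue 8, the piano player is in house 1.
House 4 instrument: only guitar fits.
House 5's instrument must be cello (nothing else left).
The only sport still possible for house 1 is basketball.
The only pet still possible for house 2 is dog.
So: house 1 = piano/basketball/ferret, house 2 = trumpet/badminton/dog, house 3 = violin/rugby/cat, house 4 = guitar/tennis/frog, house 5 = cello/golf/lizard.

2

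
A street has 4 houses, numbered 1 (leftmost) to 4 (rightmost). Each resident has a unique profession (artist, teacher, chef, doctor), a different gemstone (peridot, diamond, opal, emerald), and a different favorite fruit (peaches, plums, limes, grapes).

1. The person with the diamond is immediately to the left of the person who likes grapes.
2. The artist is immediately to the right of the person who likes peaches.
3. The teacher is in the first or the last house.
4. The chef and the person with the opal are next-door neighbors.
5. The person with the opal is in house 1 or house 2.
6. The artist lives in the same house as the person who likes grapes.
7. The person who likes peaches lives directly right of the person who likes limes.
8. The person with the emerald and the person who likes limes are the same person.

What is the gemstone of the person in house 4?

The only gemstone still possible for house 4 is peridot.
So house 3 gets diamond for gemstone.
From clue 1, the person who likes grapes must be in house 4.
Clue 6 places the artist in house 4.
That leaves teacher as the profession for house 1.
From clue 2, the person who likes peaches must be in house 3.
Clue 7: the person who likes limes is in house 2.
The person with the emerald is in house 2 (clue 8).
House 1 gemstone: only opal fits.
That leaves plums as the favorite fruit for house 1.
The chef is in house 2 (clue 4).
House 3's profession must be doctor (nothing else left).
So: house 1 = teacher/opal/plums, house 2 = chef/emerald/limes, house 3 = doctor/diamond/peaches, house 4 = artist/peridot/grapes.

peridot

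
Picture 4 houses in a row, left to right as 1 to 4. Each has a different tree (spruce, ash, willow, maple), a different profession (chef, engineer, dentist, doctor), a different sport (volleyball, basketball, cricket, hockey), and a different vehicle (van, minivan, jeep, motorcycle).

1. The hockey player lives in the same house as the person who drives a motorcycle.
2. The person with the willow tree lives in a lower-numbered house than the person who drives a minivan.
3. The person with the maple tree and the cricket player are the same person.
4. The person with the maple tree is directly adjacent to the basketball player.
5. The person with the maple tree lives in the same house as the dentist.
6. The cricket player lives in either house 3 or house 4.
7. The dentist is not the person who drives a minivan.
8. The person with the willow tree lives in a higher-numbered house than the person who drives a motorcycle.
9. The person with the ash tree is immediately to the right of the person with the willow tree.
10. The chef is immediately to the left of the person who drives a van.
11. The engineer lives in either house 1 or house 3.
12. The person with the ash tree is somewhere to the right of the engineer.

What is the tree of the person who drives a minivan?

That leaves spruce as the tree for house 1.
That leaves willow as the tree for house 2.
Clue 8 places the person who drives a motorcycle in house 1.
The person with the ash tree is in house 3 (clue 9).
The engineer is in house 1 (clue 12).
House 4's tree must be maple (nothing else left).
From clue 1, the hockey player must be in house 1.
Clue 3: the cricket player is in house 4.
By clue 4, the basketball player is in house 3.
From clue 5, the dentist must be in house 4.
By clue 7, the person who drives a minivan is in house 3.
That leaves volleyball as the sport for house 2.
So house 2 gets jeep for vehicle.
House 4 vehicle: only van fits.
From clue 10, the chef must be in house 3.
So house 2 gets doctor for profession.
So: house 1 = spruce/engineer/hockey/motorcycle, house 2 = willow/doctor/volleyball/jeep, house 3 = ash/chef/basketball/minivan, house 4 = maple/dentist/cricket/van.

ash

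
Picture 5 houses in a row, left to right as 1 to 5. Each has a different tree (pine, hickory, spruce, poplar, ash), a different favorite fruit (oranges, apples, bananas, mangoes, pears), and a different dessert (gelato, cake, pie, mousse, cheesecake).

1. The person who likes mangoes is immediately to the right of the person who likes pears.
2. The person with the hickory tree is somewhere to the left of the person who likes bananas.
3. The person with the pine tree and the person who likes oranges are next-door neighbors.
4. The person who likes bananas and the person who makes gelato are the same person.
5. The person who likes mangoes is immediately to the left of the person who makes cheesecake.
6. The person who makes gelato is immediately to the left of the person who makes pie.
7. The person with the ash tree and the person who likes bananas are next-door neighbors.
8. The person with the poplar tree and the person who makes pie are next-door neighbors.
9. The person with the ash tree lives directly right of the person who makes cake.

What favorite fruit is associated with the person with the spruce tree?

apples

The person with the hickory tree is narrowed to house 1 or 2 or 3; consider each.
Placing it in house 2 and house 3 leads to a contradiction, so it's in house 1.
The person who likes bananas is narrowed to house 2 or 3 or 4; consider each.
Placing it in house 2 and house 3 leads to a contradiction, so it's in house 4.
Clue 4: the person who makes gelato is in house 4.
From clue 6, the person who makes pie must be in house 5.
Clue 8 places the person with the poplar tree in house 4.
That leaves mousse as the dessert for house 1.
So house 2 gets cake for dessert.
House 3 dessert: only cheesecake fits.
Clue 5: the person who likes mangoes is in house 2.
Clue 9: the person with the ash tree is in house 3.
The only tree still possible for house 5 is spruce.
House 1's favorite fruit must be pears (nothing else left).
So house 5 gets apples for favorite fruit.
House 2's tree must be pine (nothing else left).
The only favorite fruit still possible for house 3 is oranges.
So: house 1 = hickory/pears/mousse, house 2 = pine/mangoes/cake, house 3 = ash/oranges/cheesecake, house 4 = poplar/bananas/gelato, house 5 = spruce/apples/pie.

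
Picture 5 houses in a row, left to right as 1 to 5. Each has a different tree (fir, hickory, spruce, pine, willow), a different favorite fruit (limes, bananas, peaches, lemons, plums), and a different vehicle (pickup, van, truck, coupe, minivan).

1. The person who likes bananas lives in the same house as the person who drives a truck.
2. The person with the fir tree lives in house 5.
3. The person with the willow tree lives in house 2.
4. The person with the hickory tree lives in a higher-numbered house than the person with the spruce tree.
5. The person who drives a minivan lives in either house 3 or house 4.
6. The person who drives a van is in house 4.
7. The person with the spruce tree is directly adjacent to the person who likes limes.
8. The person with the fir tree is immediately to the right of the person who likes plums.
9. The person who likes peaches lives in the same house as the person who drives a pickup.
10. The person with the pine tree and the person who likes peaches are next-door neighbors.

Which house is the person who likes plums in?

From clue 2, the person with the fir tree must be in house 5.
The person with the willow tree is in house 2 (clue 3).
Clue 6 places the person who drives a van in house 4.
Clue 8: the person who likes plums is in house 4.
So house 3 gets minivan for vehicle.
Clue 7 places the person who likes limes in house 2.
The only favorite fruit still possible for house 3 is lemons.
House 5's favorite fruit must be peaches (nothing else left).
Clue 1: the person who drives a truck is in house 1.
The person who drives a pickup is in house 5 (clue 9).
Clue 10 places the person with the pine tree in house 4.
House 1's tree must be spruce (nothing else left).
So house 3 gets hickory for tree.
House 1 favorite fruit: only bananas fits.
House 2's vehicle must be coupe (nothing else left).
So: house 1 = spruce/bananas/truck, house 2 = willow/limes/coupe, house 3 = hickory/lemons/minivan, house 4 = pine/plums/van, house 5 = fir/peaches/pickup.

4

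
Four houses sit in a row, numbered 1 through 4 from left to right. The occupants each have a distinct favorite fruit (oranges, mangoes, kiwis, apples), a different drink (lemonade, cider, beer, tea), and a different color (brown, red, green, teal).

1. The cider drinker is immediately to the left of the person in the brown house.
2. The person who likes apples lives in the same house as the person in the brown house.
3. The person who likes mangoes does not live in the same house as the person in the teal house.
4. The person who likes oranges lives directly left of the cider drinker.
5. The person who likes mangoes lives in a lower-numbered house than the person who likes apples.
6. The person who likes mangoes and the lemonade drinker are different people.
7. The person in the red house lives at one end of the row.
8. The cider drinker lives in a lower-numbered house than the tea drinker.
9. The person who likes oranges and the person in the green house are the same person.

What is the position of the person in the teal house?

3

The person who likes apples is narrowed to house 3 or 4; consider each.
Placing it in house 3 leads to a contradiction, so it's in house 4.
Clue 2 places the person in the brown house in house 4.
So house 1 gets red for color.
The only color still possible for house 2 is green.
So house 3 gets teal for color.
Clue 1: the cider drinker is in house 3.
From clue 4, the person who likes oranges must be in house 2.
By clue 8, the tea drinker is in house 4.
That leaves mangoes as the favorite fruit for house 1.
The only favorite fruit still possible for house 3 is kiwis.
Clue 6 places the lemonade drinker in house 2.
The only drink still possible for house 1 is beer.
So: house 1 = mangoes/beer/red, house 2 = oranges/lemonade/green, house 3 = kiwis/cider/teal, house 4 = apples/tea/brown.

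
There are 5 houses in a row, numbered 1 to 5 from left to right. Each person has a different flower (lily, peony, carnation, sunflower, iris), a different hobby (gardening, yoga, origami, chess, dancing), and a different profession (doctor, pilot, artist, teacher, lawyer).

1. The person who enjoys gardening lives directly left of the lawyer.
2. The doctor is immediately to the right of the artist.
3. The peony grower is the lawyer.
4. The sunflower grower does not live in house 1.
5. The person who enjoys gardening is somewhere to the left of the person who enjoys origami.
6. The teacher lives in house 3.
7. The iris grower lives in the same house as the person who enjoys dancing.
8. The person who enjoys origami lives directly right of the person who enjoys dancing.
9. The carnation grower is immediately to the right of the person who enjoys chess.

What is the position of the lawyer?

The teacher is in house 3 (clue 6).
The artist is narrowed to house 1 or 4; consider each.
Placing it in house 1 leads to a contradiction, so it's in house 4.
From clue 2, the doctor must be in house 5.
That leaves pilot as the profession for house 1.
House 2's profession must be lawyer (nothing else left).
Clue 1: the person who enjoys gardening is in house 1.
Clue 3: the peony grower is in house 2.
That leaves lily as the flower for house 1.
The iris grower is narrowed to house 3 or 4; consider each.
Placing it in house 3 leads to a contradiction, so it's in house 4.
Clue 7: the person who enjoys dancing is in house 4.
Clue 8 places the person who enjoys origami in house 5.
Clue 9 places the carnation grower in house 3.
Clue 9 places the person who enjoys chess in house 2.
House 5's flower must be sunflower (nothing else left).
The only hobby still possible for house 3 is yoga.
So: house 1 = lily/gardening/pilot, house 2 = peony/chess/lawyer, house 3 = carnation/yoga/teacher, house 4 = iris/dancing/artist, house 5 = sunflower/origami/doctor.

2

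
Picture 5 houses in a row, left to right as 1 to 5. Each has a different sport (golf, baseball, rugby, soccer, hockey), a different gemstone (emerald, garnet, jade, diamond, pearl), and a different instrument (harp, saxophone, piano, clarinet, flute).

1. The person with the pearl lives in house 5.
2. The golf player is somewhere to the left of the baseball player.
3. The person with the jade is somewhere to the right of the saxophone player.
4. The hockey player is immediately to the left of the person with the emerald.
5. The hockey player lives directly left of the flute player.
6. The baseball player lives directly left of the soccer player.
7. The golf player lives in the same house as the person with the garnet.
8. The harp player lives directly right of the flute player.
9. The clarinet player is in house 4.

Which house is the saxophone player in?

1

Clue 1: the person with the pearl is in house 5.
The clarinet player is in house 4 (clue 9).
Clue 8 places the harp player in house 3.
By clue 8, the flute player is in house 2.
The only instrument still possible for house 5 is piano.
The hockey player is in house 1 (clue 5).
That leaves saxophone as the instrument for house 1.
The person with the emerald is in house 2 (clue 4).
House 1's gemstone must be diamond (nothing else left).
House 3's gemstone must be garnet (nothing else left).
House 4 gemstone: only jade fits.
The golf player is in house 3 (clue 7).
That leaves rugby as the sport for house 2.
That leaves baseball as the sport for house 4.
House 5's sport must be soccer (nothing else left).
So: house 1 = hockey/diamond/saxophone, house 2 = rugby/emerald/flute, house 3 = golf/garnet/harp, house 4 = baseball/jade/clarinet, house 5 = soccer/pearl/piano.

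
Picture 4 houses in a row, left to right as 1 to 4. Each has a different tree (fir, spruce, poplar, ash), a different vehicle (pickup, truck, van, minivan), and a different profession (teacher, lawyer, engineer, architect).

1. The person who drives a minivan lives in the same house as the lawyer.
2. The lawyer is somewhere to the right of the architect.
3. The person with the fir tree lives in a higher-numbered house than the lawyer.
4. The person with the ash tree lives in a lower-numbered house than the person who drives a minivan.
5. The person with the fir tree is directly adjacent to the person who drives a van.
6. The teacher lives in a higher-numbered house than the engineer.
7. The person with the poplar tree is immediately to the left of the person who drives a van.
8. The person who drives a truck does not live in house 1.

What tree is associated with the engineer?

That leaves pickup as the vehicle for house 1.
That leaves teacher as the profession for house 4.
The person with the ash tree is narrowed to house 1 or 2; consider each.
Placing it in house 2 leads to a contradiction, so it's in house 1.
The person with the fir tree is narrowed to house 3 or 4; consider each.
Placing it in house 3 leads to a contradiction, so it's in house 4.
By clue 5, the person who drives a van is in house 3.
Clue 7 places the person with the poplar tree in house 2.
So house 3 gets spruce for tree.
That leaves minivan as the vehicle for house 2.
That leaves truck as the vehicle for house 4.
The lawyer is in house 2 (clue 1).
By clue 2, the architect is in house 1.
House 3's profession must be engineer (nothing else left).
So: house 1 = ash/pickup/architect, house 2 = poplar/minivan/lawyer, house 3 = spruce/van/engineer, house 4 = fir/truck/teacher.

spruce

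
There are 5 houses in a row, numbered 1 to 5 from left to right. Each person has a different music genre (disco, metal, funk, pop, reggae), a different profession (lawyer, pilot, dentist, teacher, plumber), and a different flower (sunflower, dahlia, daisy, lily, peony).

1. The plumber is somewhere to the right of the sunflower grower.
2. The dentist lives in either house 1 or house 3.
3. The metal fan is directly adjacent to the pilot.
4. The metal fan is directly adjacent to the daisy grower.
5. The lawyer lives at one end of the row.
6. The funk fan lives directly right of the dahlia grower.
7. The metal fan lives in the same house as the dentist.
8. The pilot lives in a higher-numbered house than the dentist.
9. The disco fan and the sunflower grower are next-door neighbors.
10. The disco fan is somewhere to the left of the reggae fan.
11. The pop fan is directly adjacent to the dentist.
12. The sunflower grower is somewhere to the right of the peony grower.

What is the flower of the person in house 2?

sunflower

So house 5 gets lily for flower.
The metal fan is narrowed to house 1 or 3; consider each.
Placing it in house 1 leads to a contradiction, so it's in house 3.
The dentist is in house 3 (clue 7).
Clue 8: the pilot is in house 4.
House 1's music genre must be disco (nothing else left).
House 2's profession must be teacher (nothing else left).
House 5's profession must be plumber (nothing else left).
From clue 9, the sunflower grower must be in house 2.
Clue 12 places the peony grower in house 1.
The only profession still possible for house 1 is lawyer.
That leaves dahlia as the flower for house 3.
That leaves daisy as the flower for house 4.
From clue 6, the funk fan must be in house 4.
House 2's music genre must be pop (nothing else left).
So house 5 gets reggae for music genre.
So: house 1 = disco/lawyer/peony, house 2 = pop/teacher/sunflower, house 3 = metal/dentist/dahlia, house 4 = funk/pilot/daisy, house 5 = reggae/plumber/lily.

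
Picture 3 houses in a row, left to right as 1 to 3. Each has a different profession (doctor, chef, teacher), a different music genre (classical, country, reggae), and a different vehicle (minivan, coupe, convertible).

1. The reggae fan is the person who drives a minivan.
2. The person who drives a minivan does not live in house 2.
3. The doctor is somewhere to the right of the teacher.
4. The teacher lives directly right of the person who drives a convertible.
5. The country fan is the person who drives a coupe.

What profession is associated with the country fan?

The teacher is in house 2 (clue 4).
The person who drives a convertible is in house 1 (clue 4).
House 1's profession must be chef (nothing else left).
House 3's profession must be doctor (nothing else left).
House 2 vehicle: only coupe fits.
House 3's vehicle must be minivan (nothing else left).
By clue 1, the reggae fan is in house 3.
By clue 5, the country fan is in house 2.
That leaves classical as the music genre for house 1.
So: house 1 = chef/classical/convertible, house 2 = teacher/country/coupe, house 3 = doctor/reggae/minivan.

teacher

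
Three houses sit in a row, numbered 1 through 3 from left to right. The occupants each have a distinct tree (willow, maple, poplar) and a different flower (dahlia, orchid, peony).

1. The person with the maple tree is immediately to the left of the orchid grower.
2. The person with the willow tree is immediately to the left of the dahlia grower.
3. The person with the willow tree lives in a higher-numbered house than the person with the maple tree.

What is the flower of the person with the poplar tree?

dahlia

Clue 3 places the person with the willow tree in house 2.
From clue 3, the person with the maple tree must be in house 1.
That leaves poplar as the tree for house 3.
The only flower still possible for house 1 is peony.
By clue 1, the orchid grower is in house 2.
By clue 2, the dahlia grower is in house 3.
So: house 1 = maple/peony, house 2 = willow/orchid, house 3 = poplar/dahlia.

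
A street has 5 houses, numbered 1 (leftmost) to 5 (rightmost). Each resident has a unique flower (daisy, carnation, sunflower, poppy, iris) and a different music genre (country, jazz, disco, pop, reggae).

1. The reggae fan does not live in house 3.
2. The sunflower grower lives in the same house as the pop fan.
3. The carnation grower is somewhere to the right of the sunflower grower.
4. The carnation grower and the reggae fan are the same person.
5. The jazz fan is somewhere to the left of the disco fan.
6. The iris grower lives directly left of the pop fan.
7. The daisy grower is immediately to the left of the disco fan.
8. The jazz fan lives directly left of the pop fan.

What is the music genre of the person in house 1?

The carnation grower is narrowed to house 4 or 5; consider each.
Placing it in house 4 leads to a contradiction, so it's in house 5.
Clue 4: the reggae fan is in house 5.
The daisy grower is narrowed to house 1 or 2 or 3; consider each.
Placing it in house 1 and house 2 leads to a contradiction, so it's in house 3.
Clue 7 places the disco fan in house 4.
From clue 2, the sunflower grower must be in house 2.
From clue 2, the pop fan must be in house 2.
From clue 6, the iris grower must be in house 1.
Clue 8 places the jazz fan in house 1.
The only flower still possible for house 4 is poppy.
So house 3 gets country for music genre.
So: house 1 = iris/jazz, house 2 = sunflower/pop, house 3 = daisy/country, house 4 = poppy/disco, house 5 = carnation/reggae.

jazz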